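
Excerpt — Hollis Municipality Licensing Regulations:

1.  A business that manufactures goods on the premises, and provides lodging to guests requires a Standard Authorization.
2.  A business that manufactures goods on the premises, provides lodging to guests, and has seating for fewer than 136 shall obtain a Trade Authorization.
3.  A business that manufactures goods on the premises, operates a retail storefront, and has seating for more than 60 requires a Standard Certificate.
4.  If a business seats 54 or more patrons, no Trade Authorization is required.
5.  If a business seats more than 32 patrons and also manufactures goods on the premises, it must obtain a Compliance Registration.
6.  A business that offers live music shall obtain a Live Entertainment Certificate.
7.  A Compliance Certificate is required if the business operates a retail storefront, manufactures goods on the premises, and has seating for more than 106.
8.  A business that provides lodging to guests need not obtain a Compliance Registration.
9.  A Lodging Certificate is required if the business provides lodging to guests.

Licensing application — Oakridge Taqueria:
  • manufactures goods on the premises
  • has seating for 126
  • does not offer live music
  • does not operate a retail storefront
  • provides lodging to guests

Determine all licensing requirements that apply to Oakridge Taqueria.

Lodging Certificate, Standard Authorization

1. manufactures goods on the premises; provides lodging to guests → Standard Authorization required.
2. manufactures goods on the premises; provides lodging to guests; seating 126 < 136 → Trade Authorization required.
3. manufactures goods on the premises; does not operate a retail storefront; seating 126 > 60 → Standard Certificate not required.
4. seating 126 ≥ 54 → exempt from Trade Authorization.
5. seating 126 > 32; manufactures goods on the premises → Compliance Registration required.
6. does not offer live music → Live Entertainment Certificate not required.
7. does not operate a retail storefront; manufactures goods on the premises; seating 126 > 106 → Compliance Certificate not required.
8. provides lodging to guests → exempt from Compliance Registration.
9. provides lodging to guests → Lodging Certificate required.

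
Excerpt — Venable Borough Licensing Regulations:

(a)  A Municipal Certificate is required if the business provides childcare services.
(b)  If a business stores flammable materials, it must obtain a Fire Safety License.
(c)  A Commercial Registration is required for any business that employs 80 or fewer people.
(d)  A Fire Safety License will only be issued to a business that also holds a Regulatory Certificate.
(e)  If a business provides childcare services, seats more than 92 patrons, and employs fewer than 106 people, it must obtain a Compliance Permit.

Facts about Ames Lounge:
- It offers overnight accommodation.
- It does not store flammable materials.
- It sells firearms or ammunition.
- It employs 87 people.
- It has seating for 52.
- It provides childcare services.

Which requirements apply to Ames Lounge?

(a) provides childcare services → Municipal Certificate required.
(b) does not store flammable materials → Fire Safety License not required.
(c) employees 87 > 80 → Commercial Registration not required.
(d) Fire Safety License is not required → no effect.
(e) provides childcare services; seating 52 ≤ 92; employees 87 < 106 → Compliance Permit not required.

Municipal Certificate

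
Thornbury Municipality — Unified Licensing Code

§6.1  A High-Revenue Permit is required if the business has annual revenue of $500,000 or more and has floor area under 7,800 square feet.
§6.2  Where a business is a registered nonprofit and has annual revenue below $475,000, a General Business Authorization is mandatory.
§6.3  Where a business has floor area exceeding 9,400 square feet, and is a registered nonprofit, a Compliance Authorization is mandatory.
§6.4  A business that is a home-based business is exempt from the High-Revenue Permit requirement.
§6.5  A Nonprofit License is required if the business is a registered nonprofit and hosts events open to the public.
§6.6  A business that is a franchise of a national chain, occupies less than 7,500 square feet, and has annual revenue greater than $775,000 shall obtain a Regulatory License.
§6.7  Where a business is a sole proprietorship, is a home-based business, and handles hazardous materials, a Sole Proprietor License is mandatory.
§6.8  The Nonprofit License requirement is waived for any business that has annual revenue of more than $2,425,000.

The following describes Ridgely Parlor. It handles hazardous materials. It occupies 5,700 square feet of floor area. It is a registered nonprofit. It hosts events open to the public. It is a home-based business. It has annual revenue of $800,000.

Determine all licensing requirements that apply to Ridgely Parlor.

Nonprofit License

§6.1 revenue $800,000 ≥ $500,000; floor area 5,700 square feet < 7,800 square feet → High-Revenue Permit required.
§6.2 is a registered nonprofit; revenue $800,000 ≥ $475,000 → General Business Authorization not required.
§6.3 floor area 5,700 square feet ≤ 9,400 square feet; is a registered nonprofit → Compliance Authorization not required.
§6.4 is a home-based business → exempt from High-Revenue Permit.
§6.5 is a registered nonprofit; hosts events open to the public → Nonprofit License required.
§6.6 is a registered nonprofit (not: is a franchise of a national chain); floor area 5,700 square feet < 7,500 square feet; revenue $800,000 > $775,000 → Regulatory License not required.
§6.7 is a registered nonprofit (not: is a sole proprietorship); is a home-based business; handles hazardous materials → Sole Proprietor License not required.
§6.8 revenue $800,000 ≤ $2,425,000 → Nonprofit License exemption does not apply.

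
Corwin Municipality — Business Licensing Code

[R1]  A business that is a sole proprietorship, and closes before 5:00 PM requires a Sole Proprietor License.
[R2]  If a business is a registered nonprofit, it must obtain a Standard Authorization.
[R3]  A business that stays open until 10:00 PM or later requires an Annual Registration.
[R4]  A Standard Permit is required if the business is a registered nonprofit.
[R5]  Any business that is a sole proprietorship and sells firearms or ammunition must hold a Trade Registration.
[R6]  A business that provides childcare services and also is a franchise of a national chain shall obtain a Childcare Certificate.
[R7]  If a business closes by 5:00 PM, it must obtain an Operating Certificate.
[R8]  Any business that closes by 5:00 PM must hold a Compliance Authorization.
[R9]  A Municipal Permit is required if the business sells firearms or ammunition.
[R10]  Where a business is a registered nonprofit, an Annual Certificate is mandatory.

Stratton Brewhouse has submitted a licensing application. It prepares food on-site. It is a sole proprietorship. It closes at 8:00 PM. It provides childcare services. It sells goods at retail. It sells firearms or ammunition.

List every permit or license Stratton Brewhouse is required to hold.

Municipal Permit, Trade Registration

[R1] is a sole proprietorship; closes 8:00 PM, after 5:00 PM → Sole Proprietor License not required.
[R2] is a sole proprietorship (not: is a registered nonprofit) → Standard Authorization not required.
[R3] closes 8:00 PM, at/before 10:00 PM → Annual Registration not required.
[R4] is a sole proprietorship (not: is a registered nonprofit) → Standard Permit not required.
[R5] is a sole proprietorship; sells firearms or ammunition → Trade Registration required.
[R6] provides childcare services; is a sole proprietorship (not: is a franchise of a national chain) → Childcare Certificate not required.
[R7] closes 8:00 PM, after 5:00 PM → Operating Certificate not required.
[R8] closes 8:00 PM, after 5:00 PM → Compliance Authorization not required.
[R9] sells firearms or ammunition → Municipal Permit required.
[R10] is a sole proprietorship (not: is a registered nonprofit) → Annual Certificate not required.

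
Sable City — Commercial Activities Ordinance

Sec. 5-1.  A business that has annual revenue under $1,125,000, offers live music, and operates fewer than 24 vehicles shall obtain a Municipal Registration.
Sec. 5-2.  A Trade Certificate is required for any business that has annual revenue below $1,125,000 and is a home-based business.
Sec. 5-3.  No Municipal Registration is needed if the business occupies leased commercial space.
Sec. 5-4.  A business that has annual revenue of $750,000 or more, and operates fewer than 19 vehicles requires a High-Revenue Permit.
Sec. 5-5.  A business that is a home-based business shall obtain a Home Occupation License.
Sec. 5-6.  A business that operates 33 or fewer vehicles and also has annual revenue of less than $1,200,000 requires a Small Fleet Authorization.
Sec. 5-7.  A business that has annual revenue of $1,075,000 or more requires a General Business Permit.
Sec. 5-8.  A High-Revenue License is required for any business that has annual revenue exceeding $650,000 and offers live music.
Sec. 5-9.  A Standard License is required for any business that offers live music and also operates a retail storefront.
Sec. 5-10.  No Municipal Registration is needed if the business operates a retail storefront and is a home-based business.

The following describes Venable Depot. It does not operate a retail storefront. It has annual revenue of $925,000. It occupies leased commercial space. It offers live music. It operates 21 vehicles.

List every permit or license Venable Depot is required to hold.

High-Revenue License, Small Fleet Authorization

Sec. 5-1. revenue $925,000 < $1,125,000; offers live music; vehicles 21 < 24 → Municipal Registration required.
Sec. 5-2. revenue $925,000 < $1,125,000; occupies leased commercial space (not: is a home-based business) → Trade Certificate not required.
Sec. 5-3. occupies leased commercial space → exempt from Municipal Registration.
Sec. 5-4. revenue $925,000 ≥ $750,000; vehicles 21 ≥ 19 → High-Revenue Permit not required.
Sec. 5-5. occupies leased commercial space (not: is a home-based business) → Home Occupation License not required.
Sec. 5-6. vehicles 21 ≤ 33; revenue $925,000 < $1,200,000 → Small Fleet Authorization required.
Sec. 5-7. revenue $925,000 < $1,075,000 → General Business Permit not required.
Sec. 5-8. revenue $925,000 > $650,000; offers live music → High-Revenue License required.
Sec. 5-9. offers live music; does not operate a retail storefront → Standard License not required.
Sec. 5-10. does not operate a retail storefront; occupies leased commercial space (not: is a home-based business) → Municipal Registration exemption does not apply.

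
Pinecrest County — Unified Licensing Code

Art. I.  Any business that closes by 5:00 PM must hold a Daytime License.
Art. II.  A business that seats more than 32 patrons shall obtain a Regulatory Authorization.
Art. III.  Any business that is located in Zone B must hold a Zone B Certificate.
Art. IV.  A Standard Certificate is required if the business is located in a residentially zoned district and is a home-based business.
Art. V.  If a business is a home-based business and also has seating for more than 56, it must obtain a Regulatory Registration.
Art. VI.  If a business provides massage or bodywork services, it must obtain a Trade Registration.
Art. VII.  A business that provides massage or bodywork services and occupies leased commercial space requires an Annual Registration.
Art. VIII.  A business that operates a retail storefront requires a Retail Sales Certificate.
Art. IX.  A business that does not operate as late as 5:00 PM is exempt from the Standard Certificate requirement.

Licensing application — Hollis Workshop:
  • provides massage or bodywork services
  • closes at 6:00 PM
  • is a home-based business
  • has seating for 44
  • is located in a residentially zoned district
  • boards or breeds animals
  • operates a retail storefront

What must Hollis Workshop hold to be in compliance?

Regulatory Authorization, Retail Sales Certificate, Standard Certificate, Trade Registration

Art. I. closes 6:00 PM, after 5:00 PM → Daytime License not required.
Art. II. seating 44 > 32 → Regulatory Authorization required.
Art. III. is located in a residentially zoned district (not: is located in Zone B) → Zone B Certificate not required.
Art. IV. is located in a residentially zoned district; is a home-based business → Standard Certificate required.
Art. V. is a home-based business; seating 44 ≤ 56 → Regulatory Registration not required.
Art. VI. provides massage or bodywork services → Trade Registration required.
Art. VII. provides massage or bodywork services; is a home-based business (not: occupies leased commercial space) → Annual Registration not required.
Art. VIII. operates a retail storefront → Retail Sales Certificate required.
Art. IX. closes 6:00 PM, after 5:00 PM → Standard Certificate exemption does not apply.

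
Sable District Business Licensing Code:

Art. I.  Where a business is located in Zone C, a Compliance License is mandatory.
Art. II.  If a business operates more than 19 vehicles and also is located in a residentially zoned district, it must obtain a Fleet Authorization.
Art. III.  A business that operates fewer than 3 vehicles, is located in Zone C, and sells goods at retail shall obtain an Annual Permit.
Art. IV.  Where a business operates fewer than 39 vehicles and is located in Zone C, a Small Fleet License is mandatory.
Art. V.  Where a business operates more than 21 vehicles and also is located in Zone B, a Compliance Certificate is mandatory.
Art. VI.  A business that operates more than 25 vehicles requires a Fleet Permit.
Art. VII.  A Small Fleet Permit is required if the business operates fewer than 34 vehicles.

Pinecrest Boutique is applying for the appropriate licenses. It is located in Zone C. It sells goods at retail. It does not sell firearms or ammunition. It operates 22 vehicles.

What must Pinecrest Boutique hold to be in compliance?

Art. I. is located in Zone C → Compliance License required.
Art. II. vehicles 22 > 19; is located in Zone C (not: is located in a residentially zoned district) → Fleet Authorization not required.
Art. III. vehicles 22 ≥ 3; is located in Zone C; sells goods at retail → Annual Permit not required.
Art. IV. vehicles 22 < 39; is located in Zone C → Small Fleet License required.
Art. V. vehicles 22 > 21; is located in Zone C (not: is located in Zone B) → Compliance Certificate not required.
Art. VI. vehicles 22 ≤ 25 → Fleet Permit not required.
Art. VII. vehicles 22 < 34 → Small Fleet Permit required.

Compliance License, Small Fleet License, Small Fleet Permit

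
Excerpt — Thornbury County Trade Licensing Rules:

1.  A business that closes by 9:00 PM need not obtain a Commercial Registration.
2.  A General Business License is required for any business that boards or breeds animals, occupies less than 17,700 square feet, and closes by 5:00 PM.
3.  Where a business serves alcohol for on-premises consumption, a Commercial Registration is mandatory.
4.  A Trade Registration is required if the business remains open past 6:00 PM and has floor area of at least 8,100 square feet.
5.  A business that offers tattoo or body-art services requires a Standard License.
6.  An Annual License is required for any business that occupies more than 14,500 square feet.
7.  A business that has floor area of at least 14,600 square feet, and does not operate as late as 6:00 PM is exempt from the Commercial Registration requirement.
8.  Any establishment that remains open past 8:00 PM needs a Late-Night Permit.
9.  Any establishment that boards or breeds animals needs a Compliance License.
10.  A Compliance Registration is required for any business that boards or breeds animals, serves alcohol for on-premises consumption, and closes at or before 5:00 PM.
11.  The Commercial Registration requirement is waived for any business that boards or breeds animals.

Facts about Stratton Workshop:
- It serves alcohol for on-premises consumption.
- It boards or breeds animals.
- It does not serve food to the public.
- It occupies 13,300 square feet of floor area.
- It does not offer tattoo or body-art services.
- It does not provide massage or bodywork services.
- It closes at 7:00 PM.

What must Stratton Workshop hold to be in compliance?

1. closes 7:00 PM, at/before 9:00 PM → exempt from Commercial Registration.
2. boards or breeds animals; floor area 13,300 square feet < 17,700 square feet; closes 7:00 PM, after 5:00 PM → General Business License not required.
3. serves alcohol for on-premises consumption → Commercial Registration required.
4. closes 7:00 PM, after 6:00 PM; floor area 13,300 square feet ≥ 8,100 square feet → Trade Registration required.
5. does not offer tattoo or body-art services → Standard License not required.
6. floor area 13,300 square feet ≤ 14,500 square feet → Annual License not required.
7. floor area 13,300 square feet < 14,600 square feet; closes 7:00 PM, after 6:00 PM → Commercial Registration exemption does not apply.
8. closes 7:00 PM, at/before 8:00 PM → Late-Night Permit not required.
9. boards or breeds animals → Compliance License required.
10. boards or breeds animals; serves alcohol for on-premises consumption; closes 7:00 PM, after 5:00 PM → Compliance Registration not required.
11. boards or breeds animals → exempt from Commercial Registration.

Compliance License, Trade Registration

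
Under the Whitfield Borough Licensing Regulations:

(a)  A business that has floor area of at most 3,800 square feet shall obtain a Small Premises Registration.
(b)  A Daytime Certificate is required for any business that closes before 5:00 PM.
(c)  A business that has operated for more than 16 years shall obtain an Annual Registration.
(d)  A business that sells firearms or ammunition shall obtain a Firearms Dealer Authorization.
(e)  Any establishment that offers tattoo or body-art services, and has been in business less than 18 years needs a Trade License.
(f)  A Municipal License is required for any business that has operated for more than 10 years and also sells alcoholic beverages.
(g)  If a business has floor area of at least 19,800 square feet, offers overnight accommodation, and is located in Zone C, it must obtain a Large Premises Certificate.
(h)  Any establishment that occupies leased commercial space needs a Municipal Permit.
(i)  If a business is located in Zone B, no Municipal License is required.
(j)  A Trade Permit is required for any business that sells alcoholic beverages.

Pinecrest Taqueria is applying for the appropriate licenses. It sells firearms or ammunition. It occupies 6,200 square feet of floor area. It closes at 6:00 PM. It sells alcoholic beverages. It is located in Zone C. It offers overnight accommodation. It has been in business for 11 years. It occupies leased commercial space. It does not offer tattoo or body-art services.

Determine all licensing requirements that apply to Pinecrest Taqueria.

(a) floor area 6,200 square feet > 3,800 square feet → Small Premises Registration not required.
(b) closes 6:00 PM, after 5:00 PM → Daytime Certificate not required.
(c) years in business 11 ≤ 16 → Annual Registration not required.
(d) sells firearms or ammunition → Firearms Dealer Authorization required.
(e) does not offer tattoo or body-art services; years in business 11 < 18 → Trade License not required.
(f) years in business 11 > 10; sells alcoholic beverages → Municipal License required.
(g) floor area 6,200 square feet < 19,800 square feet; offers overnight accommodation; is located in Zone C → Large Premises Certificate not required.
(h) occupies leased commercial space → Municipal Permit required.
(i) is located in Zone C (not: is located in Zone B) → Municipal License exemption does not apply.
(j) sells alcoholic beverages → Trade Permit required.

Firearms Dealer Authorization, Municipal License, Municipal Permit, Trade Permit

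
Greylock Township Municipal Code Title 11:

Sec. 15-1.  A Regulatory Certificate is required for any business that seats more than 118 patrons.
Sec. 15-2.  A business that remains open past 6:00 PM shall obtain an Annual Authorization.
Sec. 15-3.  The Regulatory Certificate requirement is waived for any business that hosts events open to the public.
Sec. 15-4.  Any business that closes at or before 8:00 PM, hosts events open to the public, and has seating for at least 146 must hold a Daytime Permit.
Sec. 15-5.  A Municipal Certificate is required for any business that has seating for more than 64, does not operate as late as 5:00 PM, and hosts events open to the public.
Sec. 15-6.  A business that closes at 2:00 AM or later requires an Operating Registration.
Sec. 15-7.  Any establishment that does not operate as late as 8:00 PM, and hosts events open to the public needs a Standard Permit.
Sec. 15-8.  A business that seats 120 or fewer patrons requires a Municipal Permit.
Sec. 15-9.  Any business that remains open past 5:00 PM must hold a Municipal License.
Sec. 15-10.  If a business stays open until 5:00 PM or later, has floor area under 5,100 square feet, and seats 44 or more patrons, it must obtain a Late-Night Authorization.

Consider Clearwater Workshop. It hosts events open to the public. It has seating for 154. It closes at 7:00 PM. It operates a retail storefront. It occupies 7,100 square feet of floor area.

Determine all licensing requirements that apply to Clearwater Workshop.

Sec. 15-1. seating 154 > 118 → Regulatory Certificate required.
Sec. 15-2. closes 7:00 PM, after 6:00 PM → Annual Authorization required.
Sec. 15-3. hosts events open to the public → exempt from Regulatory Certificate.
Sec. 15-4. closes 7:00 PM, at/before 8:00 PM; hosts events open to the public; seating 154 ≥ 146 → Daytime Permit required.
Sec. 15-5. seating 154 > 64; closes 7:00 PM, after 5:00 PM; hosts events open to the public → Municipal Certificate not required.
Sec. 15-6. closes 7:00 PM, at/before 2:00 AM → Operating Registration not required.
Sec. 15-7. closes 7:00 PM, at/before 8:00 PM; hosts events open to the public → Standard Permit required.
Sec. 15-8. seating 154 > 120 → Municipal Permit not required.
Sec. 15-9. closes 7:00 PM, after 5:00 PM → Municipal License required.
Sec. 15-10. closes 7:00 PM, after 5:00 PM; floor area 7,100 square feet ≥ 5,100 square feet; seating 154 ≥ 44 → Late-Night Authorization not required.

Annual Authorization, Daytime Permit, Municipal License, Standard Permit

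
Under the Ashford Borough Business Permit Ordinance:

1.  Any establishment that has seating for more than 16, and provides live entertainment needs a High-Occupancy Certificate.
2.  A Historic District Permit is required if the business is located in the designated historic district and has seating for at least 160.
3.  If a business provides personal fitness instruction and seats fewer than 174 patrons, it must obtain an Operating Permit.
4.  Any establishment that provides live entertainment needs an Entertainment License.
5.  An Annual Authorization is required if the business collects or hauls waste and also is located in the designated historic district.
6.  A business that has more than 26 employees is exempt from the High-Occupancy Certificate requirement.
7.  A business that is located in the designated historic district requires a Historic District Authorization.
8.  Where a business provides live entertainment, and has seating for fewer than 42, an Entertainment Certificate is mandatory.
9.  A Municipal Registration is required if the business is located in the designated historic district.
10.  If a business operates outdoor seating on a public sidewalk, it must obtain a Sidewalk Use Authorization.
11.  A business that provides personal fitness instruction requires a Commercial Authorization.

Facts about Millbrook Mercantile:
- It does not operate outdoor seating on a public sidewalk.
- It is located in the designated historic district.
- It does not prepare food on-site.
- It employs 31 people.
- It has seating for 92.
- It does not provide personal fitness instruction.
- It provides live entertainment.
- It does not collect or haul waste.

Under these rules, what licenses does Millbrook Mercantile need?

1. seating 92 > 16; provides live entertainment → High-Occupancy Certificate required.
2. is located in the designated historic district; seating 92 < 160 → Historic District Permit not required.
3. does not provide personal fitness instruction; seating 92 < 174 → Operating Permit not required.
4. provides live entertainment → Entertainment License required.
5. does not collect or haul waste; is located in the designated historic district → Annual Authorization not required.
6. employees 31 > 26 → exempt from High-Occupancy Certificate.
7. is located in the designated historic district → Historic District Authorization required.
8. provides live entertainment; seating 92 ≥ 42 → Entertainment Certificate not required.
9. is located in the designated historic district → Municipal Registration required.
10. does not operate outdoor seating on a public sidewalk → Sidewalk Use Authorization not required.
11. does not provide personal fitness instruction → Commercial Authorization not required.

Entertainment License, Historic District Authorization, Municipal Registration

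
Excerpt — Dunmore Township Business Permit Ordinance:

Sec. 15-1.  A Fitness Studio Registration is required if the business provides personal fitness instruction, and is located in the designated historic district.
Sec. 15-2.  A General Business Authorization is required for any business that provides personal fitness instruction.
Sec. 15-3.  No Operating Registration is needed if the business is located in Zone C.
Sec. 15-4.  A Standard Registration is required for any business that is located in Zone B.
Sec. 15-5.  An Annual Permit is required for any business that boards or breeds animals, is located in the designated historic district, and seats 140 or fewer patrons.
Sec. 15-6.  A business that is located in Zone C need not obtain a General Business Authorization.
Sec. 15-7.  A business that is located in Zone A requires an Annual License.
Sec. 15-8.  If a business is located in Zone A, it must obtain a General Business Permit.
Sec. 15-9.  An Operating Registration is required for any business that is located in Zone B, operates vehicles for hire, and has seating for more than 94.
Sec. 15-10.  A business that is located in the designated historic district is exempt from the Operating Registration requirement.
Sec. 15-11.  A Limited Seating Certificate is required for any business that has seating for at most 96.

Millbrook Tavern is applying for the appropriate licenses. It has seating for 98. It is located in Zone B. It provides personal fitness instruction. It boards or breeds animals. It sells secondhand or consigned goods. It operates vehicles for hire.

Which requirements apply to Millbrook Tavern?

Sec. 15-1. provides personal fitness instruction; is located in Zone B (not: is located in the designated historic district) → Fitness Studio Registration not required.
Sec. 15-2. provides personal fitness instruction → General Business Authorization required.
Sec. 15-3. is located in Zone B (not: is located in Zone C) → Operating Registration exemption does not apply.
Sec. 15-4. is located in Zone B → Standard Registration required.
Sec. 15-5. boards or breeds animals; is located in Zone B (not: is located in the designated historic district); seating 98 ≤ 140 → Annual Permit not required.
Sec. 15-6. is located in Zone B (not: is located in Zone C) → General Business Authorization exemption does not apply.
Sec. 15-7. is located in Zone B (not: is located in Zone A) → Annual License not required.
Sec. 15-8. is located in Zone B (not: is located in Zone A) → General Business Permit not required.
Sec. 15-9. is located in Zone B; operates vehicles for hire; seating 98 > 94 → Operating Registration required.
Sec. 15-10. is located in Zone B (not: is located in the designated historic district) → Operating Registration exemption does not apply.
Sec. 15-11. seating 98 > 96 → Limited Seating Certificate not required.

General Business Authorization, Operating Registration, Standard Registration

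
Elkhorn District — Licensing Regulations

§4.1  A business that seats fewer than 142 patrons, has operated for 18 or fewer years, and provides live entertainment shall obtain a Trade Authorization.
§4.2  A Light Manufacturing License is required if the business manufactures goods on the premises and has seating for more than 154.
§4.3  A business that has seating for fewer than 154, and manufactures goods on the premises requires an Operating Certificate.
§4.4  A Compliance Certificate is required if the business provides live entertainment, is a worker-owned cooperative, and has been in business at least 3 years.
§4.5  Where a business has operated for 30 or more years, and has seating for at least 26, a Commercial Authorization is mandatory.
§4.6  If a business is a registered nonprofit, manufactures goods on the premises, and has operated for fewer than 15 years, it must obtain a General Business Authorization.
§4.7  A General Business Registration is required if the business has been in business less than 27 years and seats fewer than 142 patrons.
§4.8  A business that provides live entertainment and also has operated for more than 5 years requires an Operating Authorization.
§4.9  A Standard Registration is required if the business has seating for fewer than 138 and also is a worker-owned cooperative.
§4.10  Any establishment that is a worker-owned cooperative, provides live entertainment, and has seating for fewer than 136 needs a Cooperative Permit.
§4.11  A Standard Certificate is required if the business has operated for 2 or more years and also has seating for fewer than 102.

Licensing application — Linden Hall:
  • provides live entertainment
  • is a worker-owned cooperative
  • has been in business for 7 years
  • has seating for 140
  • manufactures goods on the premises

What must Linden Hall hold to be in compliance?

§4.1 seating 140 < 142; years in business 7 ≤ 18; provides live entertainment → Trade Authorization required.
§4.2 manufactures goods on the premises; seating 140 ≤ 154 → Light Manufacturing License not required.
§4.3 seating 140 < 154; manufactures goods on the premises → Operating Certificate required.
§4.4 provides live entertainment; is a worker-owned cooperative; years in business 7 ≥ 3 → Compliance Certificate required.
§4.5 years in business 7 < 30; seating 140 ≥ 26 → Commercial Authorization not required.
§4.6 is a worker-owned cooperative (not: is a registered nonprofit); manufactures goods on the premises; years in business 7 < 15 → General Business Authorization not required.
§4.7 years in business 7 < 27; seating 140 < 142 → General Business Registration required.
§4.8 provides live entertainment; years in business 7 > 5 → Operating Authorization required.
§4.9 seating 140 ≥ 138; is a worker-owned cooperative → Standard Registration not required.
§4.10 is a worker-owned cooperative; provides live entertainment; seating 140 ≥ 136 → Cooperative Permit not required.
§4.11 years in business 7 ≥ 2; seating 140 ≥ 102 → Standard Certificate not required.

Compliance Certificate, General Business Registration, Operating Authorization, Operating Certificate, Trade Authorization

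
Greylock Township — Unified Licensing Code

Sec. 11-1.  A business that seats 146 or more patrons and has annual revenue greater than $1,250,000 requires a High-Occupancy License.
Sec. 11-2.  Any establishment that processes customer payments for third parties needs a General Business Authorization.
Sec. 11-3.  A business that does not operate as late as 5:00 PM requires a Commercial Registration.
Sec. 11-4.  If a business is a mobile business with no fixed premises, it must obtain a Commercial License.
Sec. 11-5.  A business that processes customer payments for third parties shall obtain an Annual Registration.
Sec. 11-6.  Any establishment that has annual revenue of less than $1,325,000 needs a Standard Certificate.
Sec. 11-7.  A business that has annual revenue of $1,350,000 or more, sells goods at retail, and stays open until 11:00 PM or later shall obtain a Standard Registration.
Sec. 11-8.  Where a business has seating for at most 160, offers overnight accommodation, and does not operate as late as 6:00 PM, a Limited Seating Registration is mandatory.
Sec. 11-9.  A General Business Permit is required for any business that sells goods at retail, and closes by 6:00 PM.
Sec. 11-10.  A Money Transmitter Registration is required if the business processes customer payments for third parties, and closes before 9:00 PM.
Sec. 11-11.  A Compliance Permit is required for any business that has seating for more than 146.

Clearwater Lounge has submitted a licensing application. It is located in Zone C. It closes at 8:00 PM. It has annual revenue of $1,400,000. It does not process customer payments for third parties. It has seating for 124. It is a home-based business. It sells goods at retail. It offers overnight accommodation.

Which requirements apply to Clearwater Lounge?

None

Sec. 11-1. seating 124 < 146; revenue $1,400,000 > $1,250,000 → High-Occupancy License not required.
Sec. 11-2. does not process customer payments for third parties → General Business Authorization not required.
Sec. 11-3. closes 8:00 PM, after 5:00 PM → Commercial Registration not required.
Sec. 11-4. is a home-based business (not: is a mobile business with no fixed premises) → Commercial License not required.
Sec. 11-5. does not process customer payments for third parties → Annual Registration not required.
Sec. 11-6. revenue $1,400,000 ≥ $1,325,000 → Standard Certificate not required.
Sec. 11-7. revenue $1,400,000 ≥ $1,350,000; sells goods at retail; closes 8:00 PM, at/before 11:00 PM → Standard Registration not required.
Sec. 11-8. seating 124 ≤ 160; offers overnight accommodation; closes 8:00 PM, after 6:00 PM → Limited Seating Registration not required.
Sec. 11-9. sells goods at retail; closes 8:00 PM, after 6:00 PM → General Business Permit not required.
Sec. 11-10. does not process customer payments for third parties; closes 8:00 PM, at/before 9:00 PM → Money Transmitter Registration not required.
Sec. 11-11. seating 124 ≤ 146 → Compliance Permit not required.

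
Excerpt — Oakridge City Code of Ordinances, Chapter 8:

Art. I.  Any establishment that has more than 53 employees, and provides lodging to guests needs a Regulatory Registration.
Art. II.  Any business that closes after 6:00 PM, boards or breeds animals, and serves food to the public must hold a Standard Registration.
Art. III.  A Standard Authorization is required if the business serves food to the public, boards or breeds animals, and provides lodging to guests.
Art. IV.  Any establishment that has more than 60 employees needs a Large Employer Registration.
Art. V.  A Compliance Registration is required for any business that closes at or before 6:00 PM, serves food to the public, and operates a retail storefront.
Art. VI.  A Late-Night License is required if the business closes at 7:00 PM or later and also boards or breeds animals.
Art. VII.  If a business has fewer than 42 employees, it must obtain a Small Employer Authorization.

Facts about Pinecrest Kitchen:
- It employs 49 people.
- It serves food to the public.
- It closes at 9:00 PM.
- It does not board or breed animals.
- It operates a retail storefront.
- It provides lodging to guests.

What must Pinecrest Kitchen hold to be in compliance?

Art. I. employees 49 ≤ 53; provides lodging to guests → Regulatory Registration not required.
Art. II. closes 9:00 PM, after 6:00 PM; does not board or breed animals; serves food to the public → Standard Registration not required.
Art. III. serves food to the public; does not board or breed animals; provides lodging to guests → Standard Authorization not required.
Art. IV. employees 49 ≤ 60 → Large Employer Registration not required.
Art. V. closes 9:00 PM, after 6:00 PM; serves food to the public; operates a retail storefront → Compliance Registration not required.
Art. VI. closes 9:00 PM, after 7:00 PM; does not board or breed animals → Late-Night License not required.
Art. VII. employees 49 ≥ 42 → Small Employer Authorization not required.

None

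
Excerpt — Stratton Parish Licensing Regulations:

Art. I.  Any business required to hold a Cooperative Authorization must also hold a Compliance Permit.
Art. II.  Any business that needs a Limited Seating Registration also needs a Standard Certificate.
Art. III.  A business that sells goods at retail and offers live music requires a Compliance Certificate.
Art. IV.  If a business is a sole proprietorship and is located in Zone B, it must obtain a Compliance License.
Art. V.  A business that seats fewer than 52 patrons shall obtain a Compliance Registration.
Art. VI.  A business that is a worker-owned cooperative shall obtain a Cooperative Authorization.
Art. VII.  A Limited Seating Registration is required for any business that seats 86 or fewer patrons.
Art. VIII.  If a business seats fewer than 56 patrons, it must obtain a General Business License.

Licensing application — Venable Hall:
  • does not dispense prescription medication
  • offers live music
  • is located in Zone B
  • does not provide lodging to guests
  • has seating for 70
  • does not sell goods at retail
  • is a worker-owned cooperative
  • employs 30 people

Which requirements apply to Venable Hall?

Art. I. Cooperative Authorization is required → Compliance Permit also required.
Art. II. Limited Seating Registration is required → Standard Certificate also required.
Art. III. does not sell goods at retail; offers live music → Compliance Certificate not required.
Art. IV. is a worker-owned cooperative (not: is a sole proprietorship); is located in Zone B → Compliance License not required.
Art. V. seating 70 ≥ 52 → Compliance Registration not required.
Art. VI. is a worker-owned cooperative → Cooperative Authorization required.
Art. VII. seating 70 ≤ 86 → Limited Seating Registration required.
Art. VIII. seating 70 ≥ 56 → General Business License not required.

Compliance Permit, Cooperative Authorization, Limited Seating Registration, Standard Certificate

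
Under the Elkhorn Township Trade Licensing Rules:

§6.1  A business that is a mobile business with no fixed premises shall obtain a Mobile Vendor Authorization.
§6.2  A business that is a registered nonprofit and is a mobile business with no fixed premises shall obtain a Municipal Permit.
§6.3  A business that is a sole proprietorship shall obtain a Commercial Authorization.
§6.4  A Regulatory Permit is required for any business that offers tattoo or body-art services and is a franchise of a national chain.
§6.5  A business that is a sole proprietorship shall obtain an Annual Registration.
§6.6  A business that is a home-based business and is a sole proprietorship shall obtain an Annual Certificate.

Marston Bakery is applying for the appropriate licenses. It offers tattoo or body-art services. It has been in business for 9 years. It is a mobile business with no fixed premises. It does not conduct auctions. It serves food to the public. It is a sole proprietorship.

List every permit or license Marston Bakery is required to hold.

§6.1 is a mobile business with no fixed premises → Mobile Vendor Authorization required.
§6.2 is a sole proprietorship (not: is a registered nonprofit); is a mobile business with no fixed premises → Municipal Permit not required.
§6.3 is a sole proprietorship → Commercial Authorization required.
§6.4 offers tattoo or body-art services; is a sole proprietorship (not: is a franchise of a national chain) → Regulatory Permit not required.
§6.5 is a sole proprietorship → Annual Registration required.
§6.6 is a mobile business with no fixed premises (not: is a home-based business); is a sole proprietorship → Annual Certificate not required.

Annual Registration, Commercial Authorization, Mobile Vendor Authorization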